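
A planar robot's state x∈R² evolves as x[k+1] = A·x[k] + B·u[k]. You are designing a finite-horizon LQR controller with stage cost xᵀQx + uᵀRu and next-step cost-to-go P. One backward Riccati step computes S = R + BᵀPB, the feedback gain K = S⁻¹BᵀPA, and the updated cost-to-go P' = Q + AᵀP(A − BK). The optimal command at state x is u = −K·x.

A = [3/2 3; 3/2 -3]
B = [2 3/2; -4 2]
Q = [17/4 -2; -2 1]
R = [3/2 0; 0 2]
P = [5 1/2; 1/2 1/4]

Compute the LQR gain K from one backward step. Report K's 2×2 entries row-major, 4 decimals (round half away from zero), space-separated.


BᵀP = [8.0000 0.0000; 8.5000 1.2500]
S = R + BᵀPB = [3/2 0; 0 2] + [16.0000 12.0000; 12.0000 15.2500] = [17.5000 12.0000; 12.0000 17.2500]
BᵀPA = [12.0000 24.0000; 14.6250 21.7500]
K = S⁻¹·BᵀPA = [0.1995 0.9691; 0.7090 0.5867]
A−BK = [0.0374 0.1817; 0.8800 -0.2969]
AᵀP(A−BK) = [1.2987 1.1651; 1.1651 2.2304]
P' = Q + AᵀP(A−BK) = [5.5487 -0.8349; -0.8349 3.2304]
tr(P') = 8.7791

0.1995 0.9691 0.7090 0.5867


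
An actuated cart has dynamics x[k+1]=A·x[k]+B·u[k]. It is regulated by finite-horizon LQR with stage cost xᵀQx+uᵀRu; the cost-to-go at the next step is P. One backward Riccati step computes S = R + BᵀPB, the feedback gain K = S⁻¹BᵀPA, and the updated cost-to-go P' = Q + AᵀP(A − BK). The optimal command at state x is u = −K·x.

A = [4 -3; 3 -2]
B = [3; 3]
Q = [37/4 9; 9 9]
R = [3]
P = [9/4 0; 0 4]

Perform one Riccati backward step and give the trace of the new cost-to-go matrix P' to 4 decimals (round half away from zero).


26.4652

BᵀP = [6.7500 12.0000]
S = R + BᵀPB = [3] + [56.2500] = [59.2500]
BᵀPA = [63.0000 -44.2500]
K = S⁻¹·BᵀPA = [1.0633 -0.7468]
A−BK = [0.8101 -0.7595; -0.1899 0.2405]
AᵀP(A−BK) = [5.0127 -3.9494; -3.9494 3.2025]
P' = Q + AᵀP(A−BK) = [14.2627 5.0506; 5.0506 12.2025]
tr(P') = 26.4652


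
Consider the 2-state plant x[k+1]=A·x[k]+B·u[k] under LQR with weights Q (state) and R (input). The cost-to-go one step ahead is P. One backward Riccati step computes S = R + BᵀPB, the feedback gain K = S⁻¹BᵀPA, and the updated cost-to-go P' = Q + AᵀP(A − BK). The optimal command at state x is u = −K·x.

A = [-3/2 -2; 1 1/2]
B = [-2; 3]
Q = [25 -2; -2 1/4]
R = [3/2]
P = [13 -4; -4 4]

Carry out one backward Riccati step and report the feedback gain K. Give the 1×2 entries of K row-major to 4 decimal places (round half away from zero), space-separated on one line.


BᵀP = [-38.0000 20.0000]
S = R + BᵀPB = [3/2] + [136.0000] = [137.5000]
BᵀPA = [77.0000 86.0000]
K = S⁻¹·BᵀPA = [0.5600 0.6255]
A−BK = [-0.3800 -0.7491; -0.6800 -1.3764]
AᵀP(A−BK) = [2.1300 3.8400; 3.8400 7.2109]
P' = Q + AᵀP(A−BK) = [27.1300 1.8400; 1.8400 7.4609]
tr(P') = 34.5909

0.5600 0.6255


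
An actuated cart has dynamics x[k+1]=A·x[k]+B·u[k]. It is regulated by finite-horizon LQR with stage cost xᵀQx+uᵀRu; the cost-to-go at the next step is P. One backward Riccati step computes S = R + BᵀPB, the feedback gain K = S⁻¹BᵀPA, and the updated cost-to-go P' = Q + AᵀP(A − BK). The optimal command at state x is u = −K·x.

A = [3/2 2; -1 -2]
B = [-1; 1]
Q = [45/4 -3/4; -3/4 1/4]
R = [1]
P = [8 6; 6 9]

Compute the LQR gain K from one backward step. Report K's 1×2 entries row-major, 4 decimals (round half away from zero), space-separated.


-1.0000 -1.6667

BᵀP = [-2.0000 3.0000]
S = R + BᵀPB = [1] + [5.0000] = [6.0000]
BᵀPA = [-6.0000 -10.0000]
K = S⁻¹·BᵀPA = [-1.0000 -1.6667]
A−BK = [0.5000 0.3333; 0.0000 -0.3333]
AᵀP(A−BK) = [3.0000 2.0000; 2.0000 3.3333]
P' = Q + AᵀP(A−BK) = [14.2500 1.2500; 1.2500 3.5833]
tr(P') = 17.8333


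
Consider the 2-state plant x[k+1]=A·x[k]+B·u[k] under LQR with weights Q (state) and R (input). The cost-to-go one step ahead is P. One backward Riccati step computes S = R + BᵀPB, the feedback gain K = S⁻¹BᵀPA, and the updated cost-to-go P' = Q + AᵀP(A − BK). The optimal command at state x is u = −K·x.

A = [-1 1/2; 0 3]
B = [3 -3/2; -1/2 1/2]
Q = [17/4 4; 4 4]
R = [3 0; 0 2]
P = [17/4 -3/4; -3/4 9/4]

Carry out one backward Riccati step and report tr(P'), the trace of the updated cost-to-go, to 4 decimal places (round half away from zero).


BᵀP = [13.1250 -3.3750; -6.7500 2.2500]
S = R + BᵀPB = [3 0; 0 2] + [41.0625 -21.3750; -21.3750 11.2500] = [44.0625 -21.3750; -21.3750 13.2500]
BᵀPA = [-13.1250 -3.5625; 6.7500 3.3750]
K = S⁻¹·BᵀPA = [-0.2334 0.1965; 0.1329 0.5716]
A−BK = [-0.1004 0.7681; -0.1832 2.8124]
AᵀP(A−BK) = [0.2895 -1.1551; -1.1551 17.8331]
P' = Q + AᵀP(A−BK) = [4.5395 2.8449; 2.8449 21.8331]
tr(P') = 26.3726

26.3726


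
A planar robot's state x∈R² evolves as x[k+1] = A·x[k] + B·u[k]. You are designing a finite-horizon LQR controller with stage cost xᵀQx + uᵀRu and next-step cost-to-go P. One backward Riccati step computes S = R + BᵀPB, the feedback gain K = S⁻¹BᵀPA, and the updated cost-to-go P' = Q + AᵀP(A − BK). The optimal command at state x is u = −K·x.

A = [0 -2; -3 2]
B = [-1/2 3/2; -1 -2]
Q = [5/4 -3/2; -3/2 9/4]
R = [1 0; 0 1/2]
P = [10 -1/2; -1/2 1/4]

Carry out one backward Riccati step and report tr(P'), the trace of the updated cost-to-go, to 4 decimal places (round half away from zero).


BᵀP = [-4.5000 0.0000; 16.0000 -1.2500]
S = R + BᵀPB = [1 0; 0 1/2] + [2.2500 -6.7500; -6.7500 26.5000] = [3.2500 -6.7500; -6.7500 27.0000]
BᵀPA = [0.0000 9.0000; 3.7500 -34.5000]
K = S⁻¹·BᵀPA = [0.6000 0.2400; 0.2889 -1.2178]
A−BK = [-0.1333 -0.0533; -1.8222 -0.1956]
AᵀP(A−BK) = [1.1667 0.0667; 0.0667 0.8267]
P' = Q + AᵀP(A−BK) = [2.4167 -1.4333; -1.4333 3.0767]
tr(P') = 5.4933

5.4933


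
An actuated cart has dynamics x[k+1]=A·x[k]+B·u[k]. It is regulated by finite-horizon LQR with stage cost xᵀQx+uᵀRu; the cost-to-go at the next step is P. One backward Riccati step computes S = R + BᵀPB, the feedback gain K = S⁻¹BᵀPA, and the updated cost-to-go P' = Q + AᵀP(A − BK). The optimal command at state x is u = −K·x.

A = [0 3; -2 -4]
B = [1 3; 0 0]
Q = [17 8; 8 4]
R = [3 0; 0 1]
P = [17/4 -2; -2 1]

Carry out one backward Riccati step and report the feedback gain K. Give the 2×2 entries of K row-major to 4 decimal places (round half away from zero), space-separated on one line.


0.0328 0.1701 0.2951 1.5307

BᵀP = [4.2500 -2.0000; 12.7500 -6.0000]
S = R + BᵀPB = [3 0; 0 1] + [4.2500 12.7500; 12.7500 38.2500] = [7.2500 12.7500; 12.7500 39.2500]
BᵀPA = [4.0000 20.7500; 12.0000 62.2500]
K = S⁻¹·BᵀPA = [0.0328 0.1701; 0.2951 1.5307]
A−BK = [-0.9180 -1.7623; -2.0000 -4.0000]
AᵀP(A−BK) = [0.3279 0.9508; 0.9508 3.4324]
P' = Q + AᵀP(A−BK) = [17.3279 8.9508; 8.9508 7.4324]
tr(P') = 24.7602


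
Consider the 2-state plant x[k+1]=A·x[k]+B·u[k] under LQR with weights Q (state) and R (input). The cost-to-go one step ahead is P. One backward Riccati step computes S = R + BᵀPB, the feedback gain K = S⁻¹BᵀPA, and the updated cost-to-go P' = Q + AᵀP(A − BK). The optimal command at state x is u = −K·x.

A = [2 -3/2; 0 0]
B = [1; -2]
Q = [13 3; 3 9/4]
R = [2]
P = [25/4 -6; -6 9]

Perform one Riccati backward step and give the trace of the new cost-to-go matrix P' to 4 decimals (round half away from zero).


23.8123

BᵀP = [18.2500 -24.0000]
S = R + BᵀPB = [2] + [66.2500] = [68.2500]
BᵀPA = [36.5000 -27.3750]
K = S⁻¹·BᵀPA = [0.5348 -0.4011]
A−BK = [1.4652 -1.0989; 1.0696 -0.8022]
AᵀP(A−BK) = [5.4799 -4.1099; -4.1099 3.0824]
P' = Q + AᵀP(A−BK) = [18.4799 -1.1099; -1.1099 5.3324]
tr(P') = 23.8123


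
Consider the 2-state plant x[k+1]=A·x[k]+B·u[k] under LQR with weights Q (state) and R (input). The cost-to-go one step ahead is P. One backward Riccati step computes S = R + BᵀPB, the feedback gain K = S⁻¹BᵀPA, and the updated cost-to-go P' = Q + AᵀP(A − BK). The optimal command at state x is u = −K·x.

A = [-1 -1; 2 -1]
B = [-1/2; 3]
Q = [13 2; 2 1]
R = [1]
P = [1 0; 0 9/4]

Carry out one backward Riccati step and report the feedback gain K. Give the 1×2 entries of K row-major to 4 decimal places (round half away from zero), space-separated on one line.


0.6512 -0.2907

BᵀP = [-0.5000 6.7500]
S = R + BᵀPB = [1] + [20.5000] = [21.5000]
BᵀPA = [14.0000 -6.2500]
K = S⁻¹·BᵀPA = [0.6512 -0.2907]
A−BK = [-0.6744 -1.1453; 0.0465 -0.1279]
AᵀP(A−BK) = [0.8837 0.5698; 0.5698 1.4331]
P' = Q + AᵀP(A−BK) = [13.8837 2.5698; 2.5698 2.4331]
tr(P') = 16.3169


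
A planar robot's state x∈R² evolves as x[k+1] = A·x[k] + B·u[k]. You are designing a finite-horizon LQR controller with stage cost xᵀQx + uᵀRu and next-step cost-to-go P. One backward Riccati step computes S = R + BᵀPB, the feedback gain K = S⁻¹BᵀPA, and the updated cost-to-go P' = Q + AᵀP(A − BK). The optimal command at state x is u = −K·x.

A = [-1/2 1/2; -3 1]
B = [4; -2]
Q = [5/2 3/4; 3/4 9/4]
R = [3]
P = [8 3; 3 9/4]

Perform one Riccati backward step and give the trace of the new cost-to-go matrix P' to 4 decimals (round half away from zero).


24.9837

BᵀP = [26.0000 7.5000]
S = R + BᵀPB = [3] + [89.0000] = [92.0000]
BᵀPA = [-35.5000 20.5000]
K = S⁻¹·BᵀPA = [-0.3859 0.2228]
A−BK = [1.0435 -0.3913; -3.7717 1.4457]
AᵀP(A−BK) = [17.5516 -6.8397; -6.8397 2.6821]
P' = Q + AᵀP(A−BK) = [20.0516 -6.0897; -6.0897 4.9321]
tr(P') = 24.9837


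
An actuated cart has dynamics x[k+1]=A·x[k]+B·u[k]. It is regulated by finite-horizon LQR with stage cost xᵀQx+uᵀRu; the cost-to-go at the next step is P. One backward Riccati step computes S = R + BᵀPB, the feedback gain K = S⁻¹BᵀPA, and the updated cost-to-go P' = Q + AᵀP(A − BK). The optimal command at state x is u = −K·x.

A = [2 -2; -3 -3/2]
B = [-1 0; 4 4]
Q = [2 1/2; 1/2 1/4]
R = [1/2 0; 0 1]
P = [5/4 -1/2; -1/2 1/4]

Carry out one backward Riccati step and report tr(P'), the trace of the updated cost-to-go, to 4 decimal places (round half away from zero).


BᵀP = [-3.2500 1.5000; -2.0000 1.0000]
S = R + BᵀPB = [1/2 0; 0 1] + [9.2500 6.0000; 6.0000 4.0000] = [9.7500 6.0000; 6.0000 5.0000]
BᵀPA = [-11.0000 4.2500; -7.0000 2.5000]
K = S⁻¹·BᵀPA = [-1.0196 0.4902; -0.1765 -0.0882]
A−BK = [0.9804 -1.5098; 1.7843 -3.1078]
AᵀP(A−BK) = [0.7990 -0.6005; -0.6005 0.6998]
P' = Q + AᵀP(A−BK) = [2.7990 -0.1005; -0.1005 0.9498]
tr(P') = 3.7488

3.7488


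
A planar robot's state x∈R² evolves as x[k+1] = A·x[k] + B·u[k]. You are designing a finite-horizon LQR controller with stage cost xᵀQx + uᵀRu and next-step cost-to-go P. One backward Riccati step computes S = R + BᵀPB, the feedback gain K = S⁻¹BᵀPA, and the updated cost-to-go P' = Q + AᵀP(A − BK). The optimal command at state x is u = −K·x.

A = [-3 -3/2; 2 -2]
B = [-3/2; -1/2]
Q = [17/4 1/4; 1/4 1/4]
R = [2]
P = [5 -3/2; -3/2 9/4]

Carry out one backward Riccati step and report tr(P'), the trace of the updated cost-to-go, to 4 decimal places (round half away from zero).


BᵀP = [-6.7500 1.1250]
S = R + BᵀPB = [2] + [9.5625] = [11.5625]
BᵀPA = [22.5000 7.8750]
K = S⁻¹·BᵀPA = [1.9459 0.6811]
A−BK = [-0.0811 -0.4784; 2.9730 -1.6595]
AᵀP(A−BK) = [28.2162 -6.3243; -6.3243 5.8865]
P' = Q + AᵀP(A−BK) = [32.4662 -6.0743; -6.0743 6.1365]
tr(P') = 38.6027

38.6027


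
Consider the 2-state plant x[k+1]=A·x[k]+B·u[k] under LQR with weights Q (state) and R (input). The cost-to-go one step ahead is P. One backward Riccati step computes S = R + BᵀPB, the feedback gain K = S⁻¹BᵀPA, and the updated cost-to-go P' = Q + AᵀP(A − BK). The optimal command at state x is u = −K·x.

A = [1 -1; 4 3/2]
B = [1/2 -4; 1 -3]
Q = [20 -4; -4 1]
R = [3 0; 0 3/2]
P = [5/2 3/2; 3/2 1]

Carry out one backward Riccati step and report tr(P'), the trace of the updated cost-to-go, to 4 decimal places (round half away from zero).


BᵀP = [2.7500 1.7500; -14.5000 -9.0000]
S = R + BᵀPB = [3 0; 0 3/2] + [3.1250 -16.2500; -16.2500 85.0000] = [6.1250 -16.2500; -16.2500 86.5000]
BᵀPA = [9.7500 -0.1250; -50.5000 1.0000]
K = S⁻¹·BᵀPA = [0.0856 0.0205; -0.5677 0.0154]
A−BK = [-1.3137 -0.9486; 2.2112 1.5258]
AᵀP(A−BK) = [0.9948 0.3284; 0.3284 0.2372]
P' = Q + AᵀP(A−BK) = [20.9948 -3.6716; -3.6716 1.2372]
tr(P') = 22.2320

22.2320


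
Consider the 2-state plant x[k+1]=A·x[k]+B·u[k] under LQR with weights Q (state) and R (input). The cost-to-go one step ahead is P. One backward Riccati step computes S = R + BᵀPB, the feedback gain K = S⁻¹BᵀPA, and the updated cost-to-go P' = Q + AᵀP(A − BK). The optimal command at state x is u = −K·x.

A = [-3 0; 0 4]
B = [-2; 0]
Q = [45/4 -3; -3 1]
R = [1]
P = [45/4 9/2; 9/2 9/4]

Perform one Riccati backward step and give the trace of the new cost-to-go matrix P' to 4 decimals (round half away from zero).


BᵀP = [-22.5000 -9.0000]
S = R + BᵀPB = [1] + [45.0000] = [46.0000]
BᵀPA = [67.5000 -36.0000]
K = S⁻¹·BᵀPA = [1.4674 -0.7826]
A−BK = [-0.0652 -1.5652; 0.0000 4.0000]
AᵀP(A−BK) = [2.2011 -1.1739; -1.1739 7.8261]
P' = Q + AᵀP(A−BK) = [13.4511 -4.1739; -4.1739 8.8261]
tr(P') = 22.2772

22.2772


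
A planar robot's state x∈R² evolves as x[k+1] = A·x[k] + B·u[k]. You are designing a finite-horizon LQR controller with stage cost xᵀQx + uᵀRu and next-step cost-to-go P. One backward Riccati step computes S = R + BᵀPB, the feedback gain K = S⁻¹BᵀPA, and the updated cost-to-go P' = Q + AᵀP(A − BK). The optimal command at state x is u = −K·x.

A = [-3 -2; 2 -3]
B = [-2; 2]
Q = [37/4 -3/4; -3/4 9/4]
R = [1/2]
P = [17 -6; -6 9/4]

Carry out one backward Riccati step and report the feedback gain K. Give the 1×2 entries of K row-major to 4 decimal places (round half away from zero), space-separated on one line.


1.3625 0.3386

BᵀP = [-46.0000 16.5000]
S = R + BᵀPB = [1/2] + [125.0000] = [125.5000]
BᵀPA = [171.0000 42.5000]
K = S⁻¹·BᵀPA = [1.3625 0.3386]
A−BK = [-0.2749 -1.3227; -0.7251 -3.6773]
AᵀP(A−BK) = [1.0040 0.5916; 0.5916 1.8576]
P' = Q + AᵀP(A−BK) = [10.2540 -0.1584; -0.1584 4.1076]
tr(P') = 14.3616


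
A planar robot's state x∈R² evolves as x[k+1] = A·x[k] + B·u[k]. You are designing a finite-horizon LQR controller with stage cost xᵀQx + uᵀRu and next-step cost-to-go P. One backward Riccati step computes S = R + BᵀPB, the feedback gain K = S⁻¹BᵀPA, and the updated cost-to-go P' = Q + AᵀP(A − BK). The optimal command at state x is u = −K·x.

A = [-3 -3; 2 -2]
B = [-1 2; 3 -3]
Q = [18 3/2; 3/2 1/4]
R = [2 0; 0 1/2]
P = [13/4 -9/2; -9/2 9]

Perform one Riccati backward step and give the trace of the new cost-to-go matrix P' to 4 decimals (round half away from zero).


BᵀP = [-16.7500 31.5000; 20.0000 -36.0000]
S = R + BᵀPB = [2 0; 0 1/2] + [111.2500 -128.0000; -128.0000 148.0000] = [113.2500 -128.0000; -128.0000 148.5000]
BᵀPA = [113.2500 -12.7500; -132.0000 12.0000]
K = S⁻¹·BᵀPA = [-0.1807 -0.8242; -1.0447 -0.6296]
A−BK = [-1.0914 -2.5650; -0.5918 -1.4163]
AᵀP(A−BK) = [1.8213 3.4817; 3.4817 8.2969]
P' = Q + AᵀP(A−BK) = [19.8213 4.9817; 4.9817 8.5469]
tr(P') = 28.3682

28.3682


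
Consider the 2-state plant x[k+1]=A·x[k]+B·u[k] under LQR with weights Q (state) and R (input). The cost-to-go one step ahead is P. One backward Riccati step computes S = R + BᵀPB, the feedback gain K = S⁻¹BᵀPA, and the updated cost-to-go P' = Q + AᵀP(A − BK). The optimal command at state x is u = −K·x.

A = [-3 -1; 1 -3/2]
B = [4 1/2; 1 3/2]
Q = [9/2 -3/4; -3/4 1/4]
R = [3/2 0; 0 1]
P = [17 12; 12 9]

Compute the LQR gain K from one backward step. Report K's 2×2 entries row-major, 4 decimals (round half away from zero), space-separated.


-0.6025 -0.2836 0.3590 -0.4634

BᵀP = [80.0000 57.0000; 26.5000 19.5000]
S = R + BᵀPB = [3/2 0; 0 1] + [377.0000 125.5000; 125.5000 42.5000] = [378.5000 125.5000; 125.5000 43.5000]
BᵀPA = [-183.0000 -165.5000; -60.0000 -55.7500]
K = S⁻¹·BᵀPA = [-0.6025 -0.2836; 0.3590 -0.4634]
A−BK = [-0.7694 0.3661; 1.0640 -0.5213]
AᵀP(A−BK) = [1.2785 -0.2031; -0.2031 0.4793]
P' = Q + AᵀP(A−BK) = [5.7785 -0.9531; -0.9531 0.7293]
tr(P') = 6.5078


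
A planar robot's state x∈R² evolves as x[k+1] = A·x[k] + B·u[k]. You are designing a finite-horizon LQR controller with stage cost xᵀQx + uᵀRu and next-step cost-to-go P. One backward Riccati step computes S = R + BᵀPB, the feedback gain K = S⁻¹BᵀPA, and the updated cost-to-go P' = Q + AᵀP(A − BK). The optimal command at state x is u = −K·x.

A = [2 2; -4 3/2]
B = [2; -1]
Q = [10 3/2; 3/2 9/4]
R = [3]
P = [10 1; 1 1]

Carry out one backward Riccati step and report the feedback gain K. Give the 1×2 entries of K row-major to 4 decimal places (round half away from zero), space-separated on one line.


BᵀP = [19.0000 1.0000]
S = R + BᵀPB = [3] + [37.0000] = [40.0000]
BᵀPA = [34.0000 39.5000]
K = S⁻¹·BᵀPA = [0.8500 0.9875]
A−BK = [0.3000 0.0250; -3.1500 2.4875]
AᵀP(A−BK) = [11.1000 -4.5750; -4.5750 9.2438]
P' = Q + AᵀP(A−BK) = [21.1000 -3.0750; -3.0750 11.4938]
tr(P') = 32.5938

0.8500 0.9875


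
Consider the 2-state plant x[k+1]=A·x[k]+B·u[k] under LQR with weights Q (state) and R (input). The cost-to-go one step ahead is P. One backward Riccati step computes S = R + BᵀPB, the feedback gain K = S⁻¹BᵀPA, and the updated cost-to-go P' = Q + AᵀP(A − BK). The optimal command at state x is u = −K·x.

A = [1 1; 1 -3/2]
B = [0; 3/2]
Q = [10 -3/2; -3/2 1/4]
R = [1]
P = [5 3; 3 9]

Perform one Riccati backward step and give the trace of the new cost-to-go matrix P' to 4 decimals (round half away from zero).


BᵀP = [4.5000 13.5000]
S = R + BᵀPB = [1] + [20.2500] = [21.2500]
BᵀPA = [18.0000 -15.7500]
K = S⁻¹·BᵀPA = [0.8471 -0.7412]
A−BK = [1.0000 1.0000; -0.2706 -0.3882]
AᵀP(A−BK) = [4.7529 3.3412; 3.3412 4.5765]
P' = Q + AᵀP(A−BK) = [14.7529 1.8412; 1.8412 4.8265]
tr(P') = 19.5794

19.5794


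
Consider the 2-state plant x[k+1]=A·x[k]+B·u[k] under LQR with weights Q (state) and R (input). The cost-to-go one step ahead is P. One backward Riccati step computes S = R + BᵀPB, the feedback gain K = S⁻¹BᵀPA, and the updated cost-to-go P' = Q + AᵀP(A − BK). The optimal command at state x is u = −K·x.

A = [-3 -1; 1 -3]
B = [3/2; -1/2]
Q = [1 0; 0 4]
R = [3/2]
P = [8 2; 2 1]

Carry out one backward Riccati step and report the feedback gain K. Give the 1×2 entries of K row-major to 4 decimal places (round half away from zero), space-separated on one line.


-1.8209 -1.1045

BᵀP = [11.0000 2.5000]
S = R + BᵀPB = [3/2] + [15.2500] = [16.7500]
BᵀPA = [-30.5000 -18.5000]
K = S⁻¹·BᵀPA = [-1.8209 -1.1045]
A−BK = [-0.2687 0.6567; 0.0896 -3.5522]
AᵀP(A−BK) = [5.4627 3.3134; 3.3134 8.5672]
P' = Q + AᵀP(A−BK) = [6.4627 3.3134; 3.3134 12.5672]
tr(P') = 19.0299


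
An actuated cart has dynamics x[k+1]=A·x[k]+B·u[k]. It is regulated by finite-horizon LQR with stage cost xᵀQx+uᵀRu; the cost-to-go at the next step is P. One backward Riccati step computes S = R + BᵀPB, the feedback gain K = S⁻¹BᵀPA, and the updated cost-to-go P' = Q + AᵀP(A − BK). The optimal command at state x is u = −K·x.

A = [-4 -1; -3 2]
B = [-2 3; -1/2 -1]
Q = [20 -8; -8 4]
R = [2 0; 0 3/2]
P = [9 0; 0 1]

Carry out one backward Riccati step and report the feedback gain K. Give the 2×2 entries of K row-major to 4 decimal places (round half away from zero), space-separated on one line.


BᵀP = [-18.0000 -0.5000; 27.0000 -1.0000]
S = R + BᵀPB = [2 0; 0 3/2] + [36.2500 -53.5000; -53.5000 82.0000] = [38.2500 -53.5000; -53.5000 83.5000]
BᵀPA = [73.5000 17.0000; -105.0000 -29.0000]
K = S⁻¹·BᵀPA = [1.5673 -0.3980; -0.2533 -0.6023]
A−BK = [-0.1055 0.0109; -2.4697 1.1986]
AᵀP(A−BK) = [11.2084 -3.9894; -3.9894 2.2989]
P' = Q + AᵀP(A−BK) = [31.2084 -11.9894; -11.9894 6.2989]
tr(P') = 37.5074

1.5673 -0.3980 -0.2533 -0.6023


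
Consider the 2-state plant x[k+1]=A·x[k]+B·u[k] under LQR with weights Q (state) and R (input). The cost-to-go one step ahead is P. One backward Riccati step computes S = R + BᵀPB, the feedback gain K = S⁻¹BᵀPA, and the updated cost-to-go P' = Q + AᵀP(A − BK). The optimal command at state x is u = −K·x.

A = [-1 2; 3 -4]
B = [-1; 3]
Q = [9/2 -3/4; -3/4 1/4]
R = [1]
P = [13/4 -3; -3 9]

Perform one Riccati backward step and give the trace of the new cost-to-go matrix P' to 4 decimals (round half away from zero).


8.5103

BᵀP = [-12.2500 30.0000]
S = R + BᵀPB = [1] + [102.2500] = [103.2500]
BᵀPA = [102.2500 -144.5000]
K = S⁻¹·BᵀPA = [0.9903 -1.3995]
A−BK = [-0.0097 0.6005; 0.0291 0.1985]
AᵀP(A−BK) = [0.9903 -1.3995; -1.3995 2.7700]
P' = Q + AᵀP(A−BK) = [5.4903 -2.1495; -2.1495 3.0200]
tr(P') = 8.5103


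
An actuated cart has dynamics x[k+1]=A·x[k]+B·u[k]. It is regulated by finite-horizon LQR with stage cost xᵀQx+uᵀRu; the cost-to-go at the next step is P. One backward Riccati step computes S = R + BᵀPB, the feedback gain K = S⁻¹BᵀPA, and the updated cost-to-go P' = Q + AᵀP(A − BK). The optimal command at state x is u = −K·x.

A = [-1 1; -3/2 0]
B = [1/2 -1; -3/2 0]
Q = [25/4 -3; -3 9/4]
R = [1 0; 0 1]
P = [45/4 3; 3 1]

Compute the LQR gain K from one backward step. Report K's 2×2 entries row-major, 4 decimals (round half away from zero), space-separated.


0.2203 0.0629 1.3059 -0.9126

BᵀP = [1.1250 0.0000; -11.2500 -3.0000]
S = R + BᵀPB = [1 0; 0 1] + [0.5625 -1.1250; -1.1250 11.2500] = [1.5625 -1.1250; -1.1250 12.2500]
BᵀPA = [-1.1250 1.1250; 15.7500 -11.2500]
K = S⁻¹·BᵀPA = [0.2203 0.0629; 1.3059 -0.9126]
A−BK = [0.1958 0.0559; -1.1696 0.0944]
AᵀP(A−BK) = [2.1792 -1.3059; -1.3059 0.9126]
P' = Q + AᵀP(A−BK) = [8.4292 -4.3059; -4.3059 3.1626]
tr(P') = 11.5918


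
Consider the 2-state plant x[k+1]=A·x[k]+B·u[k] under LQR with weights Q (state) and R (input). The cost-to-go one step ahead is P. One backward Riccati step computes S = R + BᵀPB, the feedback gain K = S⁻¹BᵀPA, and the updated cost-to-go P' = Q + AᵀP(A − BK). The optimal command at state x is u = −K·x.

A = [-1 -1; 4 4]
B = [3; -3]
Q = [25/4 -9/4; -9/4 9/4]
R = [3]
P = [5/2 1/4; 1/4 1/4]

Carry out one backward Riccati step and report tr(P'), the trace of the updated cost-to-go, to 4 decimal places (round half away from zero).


13.5806

BᵀP = [6.7500 0.0000]
S = R + BᵀPB = [3] + [20.2500] = [23.2500]
BᵀPA = [-6.7500 -6.7500]
K = S⁻¹·BᵀPA = [-0.2903 -0.2903]
A−BK = [-0.1290 -0.1290; 3.1290 3.1290]
AᵀP(A−BK) = [2.5403 2.5403; 2.5403 2.5403]
P' = Q + AᵀP(A−BK) = [8.7903 0.2903; 0.2903 4.7903]
tr(P') = 13.5806


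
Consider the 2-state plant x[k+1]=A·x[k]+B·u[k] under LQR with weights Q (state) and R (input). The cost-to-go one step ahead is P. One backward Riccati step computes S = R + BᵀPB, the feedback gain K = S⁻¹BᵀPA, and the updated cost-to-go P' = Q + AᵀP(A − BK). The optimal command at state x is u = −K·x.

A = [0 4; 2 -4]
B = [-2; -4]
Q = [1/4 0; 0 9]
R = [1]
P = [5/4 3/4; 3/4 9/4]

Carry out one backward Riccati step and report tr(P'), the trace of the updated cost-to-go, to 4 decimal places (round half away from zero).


BᵀP = [-5.5000 -10.5000]
S = R + BᵀPB = [1] + [53.0000] = [54.0000]
BᵀPA = [-21.0000 20.0000]
K = S⁻¹·BᵀPA = [-0.3889 0.3704]
A−BK = [-0.7778 4.7407; 0.4444 -2.5185]
AᵀP(A−BK) = [0.8333 -4.2222; -4.2222 24.5926]
P' = Q + AᵀP(A−BK) = [1.0833 -4.2222; -4.2222 33.5926]
tr(P') = 34.6759

34.6759


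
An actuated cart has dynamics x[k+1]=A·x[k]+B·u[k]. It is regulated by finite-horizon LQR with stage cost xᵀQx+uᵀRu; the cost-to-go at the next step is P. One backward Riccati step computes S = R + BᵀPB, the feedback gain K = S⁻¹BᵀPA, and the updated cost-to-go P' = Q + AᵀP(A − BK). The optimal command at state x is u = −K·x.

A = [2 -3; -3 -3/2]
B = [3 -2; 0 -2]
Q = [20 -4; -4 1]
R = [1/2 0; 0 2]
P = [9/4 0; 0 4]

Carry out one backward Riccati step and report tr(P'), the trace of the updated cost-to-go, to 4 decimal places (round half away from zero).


27.3155

BᵀP = [6.7500 0.0000; -4.5000 -8.0000]
S = R + BᵀPB = [1/2 0; 0 2] + [20.2500 -13.5000; -13.5000 25.0000] = [20.7500 -13.5000; -13.5000 27.0000]
BᵀPA = [13.5000 -20.2500; 15.0000 25.5000]
K = S⁻¹·BᵀPA = [1.5000 -0.5357; 1.3056 0.6766]
A−BK = [0.1111 -0.0397; -0.3889 -0.1468]
AᵀP(A−BK) = [5.1667 1.5833; 1.5833 1.1488]
P' = Q + AᵀP(A−BK) = [25.1667 -2.4167; -2.4167 2.1488]
tr(P') = 27.3155


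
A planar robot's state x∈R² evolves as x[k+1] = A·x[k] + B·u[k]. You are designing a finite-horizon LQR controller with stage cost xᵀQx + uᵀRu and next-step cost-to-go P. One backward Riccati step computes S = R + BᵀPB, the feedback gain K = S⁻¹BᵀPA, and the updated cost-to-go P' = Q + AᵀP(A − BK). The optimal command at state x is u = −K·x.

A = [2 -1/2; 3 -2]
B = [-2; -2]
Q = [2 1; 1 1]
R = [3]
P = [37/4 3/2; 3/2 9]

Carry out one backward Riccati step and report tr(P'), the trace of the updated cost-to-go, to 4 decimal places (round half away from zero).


21.0107

BᵀP = [-21.5000 -21.0000]
S = R + BᵀPB = [3] + [85.0000] = [88.0000]
BᵀPA = [-106.0000 52.7500]
K = S⁻¹·BᵀPA = [-1.2045 0.5994]
A−BK = [-0.4091 0.6989; 0.5909 -0.8011]
AᵀP(A−BK) = [8.3182 -7.9602; -7.9602 9.6925]
P' = Q + AᵀP(A−BK) = [10.3182 -6.9602; -6.9602 10.6925]
tr(P') = 21.0107


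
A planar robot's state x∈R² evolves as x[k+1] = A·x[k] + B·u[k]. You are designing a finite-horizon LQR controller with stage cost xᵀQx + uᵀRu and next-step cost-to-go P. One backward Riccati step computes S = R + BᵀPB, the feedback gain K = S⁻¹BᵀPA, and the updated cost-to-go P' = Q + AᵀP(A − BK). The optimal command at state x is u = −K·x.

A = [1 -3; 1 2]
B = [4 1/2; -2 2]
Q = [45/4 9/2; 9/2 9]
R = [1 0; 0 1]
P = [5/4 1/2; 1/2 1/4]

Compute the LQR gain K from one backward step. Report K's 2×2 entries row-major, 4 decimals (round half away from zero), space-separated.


0.2968 -0.6053 0.2690 -0.1053

BᵀP = [4.0000 1.5000; 1.6250 0.7500]
S = R + BᵀPB = [1 0; 0 1] + [13.0000 5.0000; 5.0000 2.3125] = [14.0000 5.0000; 5.0000 3.3125]
BᵀPA = [5.5000 -9.0000; 2.3750 -3.3750]
K = S⁻¹·BᵀPA = [0.2968 -0.6053; 0.2690 -0.1053]
A−BK = [-0.3216 -0.5263; 1.0556 1.0000]
AᵀP(A−BK) = [0.2288 -0.1711; -0.1711 0.4474]
P' = Q + AᵀP(A−BK) = [11.4788 4.3289; 4.3289 9.4474]
tr(P') = 20.9262


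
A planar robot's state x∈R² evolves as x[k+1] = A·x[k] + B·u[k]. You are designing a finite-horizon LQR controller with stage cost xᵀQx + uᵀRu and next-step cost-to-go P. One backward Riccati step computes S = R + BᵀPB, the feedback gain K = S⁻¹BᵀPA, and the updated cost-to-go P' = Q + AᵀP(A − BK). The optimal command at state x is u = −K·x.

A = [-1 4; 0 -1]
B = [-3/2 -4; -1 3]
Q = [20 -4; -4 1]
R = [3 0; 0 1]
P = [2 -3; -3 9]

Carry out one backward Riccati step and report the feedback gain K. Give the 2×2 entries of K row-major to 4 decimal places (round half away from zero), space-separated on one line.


BᵀP = [0.0000 -4.5000; -17.0000 39.0000]
S = R + BᵀPB = [3 0; 0 1] + [4.5000 -13.5000; -13.5000 185.0000] = [7.5000 -13.5000; -13.5000 186.0000]
BᵀPA = [0.0000 4.5000; 17.0000 -107.0000]
K = S⁻¹·BᵀPA = [0.1892 -0.5009; 0.1051 -0.6116]
A−BK = [-0.2956 0.8021; -0.1262 0.3340]
AᵀP(A−BK) = [0.2127 -0.6024; -0.6024 1.8101]
P' = Q + AᵀP(A−BK) = [20.2127 -4.6024; -4.6024 2.8101]
tr(P') = 23.0229

0.1892 -0.5009 0.1051 -0.6116


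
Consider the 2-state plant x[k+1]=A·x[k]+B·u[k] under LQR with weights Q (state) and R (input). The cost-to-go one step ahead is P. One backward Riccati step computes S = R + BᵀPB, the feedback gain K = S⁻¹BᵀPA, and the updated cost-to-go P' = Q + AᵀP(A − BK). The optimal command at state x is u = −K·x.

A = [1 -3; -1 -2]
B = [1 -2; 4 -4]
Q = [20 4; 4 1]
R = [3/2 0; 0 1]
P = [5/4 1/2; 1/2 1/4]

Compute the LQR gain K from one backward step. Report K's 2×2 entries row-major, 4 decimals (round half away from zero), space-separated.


BᵀP = [3.2500 1.5000; -4.5000 -2.0000]
S = R + BᵀPB = [3/2 0; 0 1] + [9.2500 -12.5000; -12.5000 17.0000] = [10.7500 -12.5000; -12.5000 18.0000]
BᵀPA = [1.7500 -12.7500; -2.5000 17.5000]
K = S⁻¹·BᵀPA = [0.0067 -0.2886; -0.1342 0.7718]
A−BK = [0.7248 -1.1678; -1.5638 2.2416]
AᵀP(A−BK) = [0.1527 -0.3154; -0.3154 1.0638]
P' = Q + AᵀP(A−BK) = [20.1527 3.6846; 3.6846 2.0638]
tr(P') = 22.2164

0.0067 -0.2886 -0.1342 0.7718


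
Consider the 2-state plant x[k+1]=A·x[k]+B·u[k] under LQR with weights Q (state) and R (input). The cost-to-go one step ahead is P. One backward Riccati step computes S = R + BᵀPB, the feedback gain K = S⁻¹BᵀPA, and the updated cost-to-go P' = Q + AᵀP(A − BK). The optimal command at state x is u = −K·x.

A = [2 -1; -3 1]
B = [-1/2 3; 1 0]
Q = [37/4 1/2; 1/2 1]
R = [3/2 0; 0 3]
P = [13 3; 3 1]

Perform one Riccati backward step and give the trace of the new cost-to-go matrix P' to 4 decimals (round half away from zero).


13.4104

BᵀP = [-3.5000 -0.5000; 39.0000 9.0000]
S = R + BᵀPB = [3/2 0; 0 3] + [1.2500 -10.5000; -10.5000 117.0000] = [2.7500 -10.5000; -10.5000 120.0000]
BᵀPA = [-5.5000 3.0000; 51.0000 -30.0000]
K = S⁻¹·BᵀPA = [-0.5666 0.2048; 0.3754 -0.2321]
A−BK = [0.5904 -0.2014; -2.4334 0.7952]
AᵀP(A−BK) = [2.7372 -1.0375; -1.0375 0.4232]
P' = Q + AᵀP(A−BK) = [11.9872 -0.5375; -0.5375 1.4232]
tr(P') = 13.4104


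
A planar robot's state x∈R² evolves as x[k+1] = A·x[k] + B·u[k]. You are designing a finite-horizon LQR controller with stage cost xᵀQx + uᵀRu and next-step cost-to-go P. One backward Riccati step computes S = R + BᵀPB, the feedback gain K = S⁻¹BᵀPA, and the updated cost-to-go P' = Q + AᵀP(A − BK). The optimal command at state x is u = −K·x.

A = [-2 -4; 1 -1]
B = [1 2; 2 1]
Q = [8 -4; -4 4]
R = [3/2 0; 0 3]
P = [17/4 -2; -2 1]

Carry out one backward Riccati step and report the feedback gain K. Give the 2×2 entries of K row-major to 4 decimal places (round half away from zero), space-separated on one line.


0.0667 -0.0667 -1.2333 -1.7667

BᵀP = [0.2500 0.0000; 6.5000 -3.0000]
S = R + BᵀPB = [3/2 0; 0 3] + [0.2500 0.5000; 0.5000 10.0000] = [1.7500 0.5000; 0.5000 13.0000]
BᵀPA = [-0.5000 -1.0000; -16.0000 -23.0000]
K = S⁻¹·BᵀPA = [0.0667 -0.0667; -1.2333 -1.7667]
A−BK = [0.4000 -0.4000; 2.1000 0.9000]
AᵀP(A−BK) = [6.3000 8.7000; 8.7000 12.3000]
P' = Q + AᵀP(A−BK) = [14.3000 4.7000; 4.7000 16.3000]
tr(P') = 30.6000


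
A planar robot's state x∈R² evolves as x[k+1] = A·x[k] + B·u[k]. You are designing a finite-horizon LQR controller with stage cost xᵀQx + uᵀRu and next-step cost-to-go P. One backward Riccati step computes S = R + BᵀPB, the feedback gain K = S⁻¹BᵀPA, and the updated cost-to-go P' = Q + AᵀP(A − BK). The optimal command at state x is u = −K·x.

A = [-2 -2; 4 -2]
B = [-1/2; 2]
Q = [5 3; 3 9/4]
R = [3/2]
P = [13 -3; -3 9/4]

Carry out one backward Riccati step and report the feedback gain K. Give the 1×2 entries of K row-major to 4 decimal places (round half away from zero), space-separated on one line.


BᵀP = [-12.5000 6.0000]
S = R + BᵀPB = [3/2] + [18.2500] = [19.7500]
BᵀPA = [49.0000 13.0000]
K = S⁻¹·BᵀPA = [2.4810 0.6582]
A−BK = [-0.7595 -1.6709; -0.9620 -3.3165]
AᵀP(A−BK) = [14.4304 13.7468; 13.7468 28.4430]
P' = Q + AᵀP(A−BK) = [19.4304 16.7468; 16.7468 30.6930]
tr(P') = 50.1234

2.4810 0.6582


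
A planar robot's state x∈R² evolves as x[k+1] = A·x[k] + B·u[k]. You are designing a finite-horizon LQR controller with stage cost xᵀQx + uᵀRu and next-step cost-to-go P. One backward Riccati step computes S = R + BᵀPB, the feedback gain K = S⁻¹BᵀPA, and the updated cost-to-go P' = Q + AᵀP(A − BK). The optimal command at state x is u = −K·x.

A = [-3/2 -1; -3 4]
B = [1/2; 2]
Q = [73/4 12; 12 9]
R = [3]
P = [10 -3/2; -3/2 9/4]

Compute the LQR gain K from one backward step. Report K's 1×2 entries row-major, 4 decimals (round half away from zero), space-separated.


-1.2391 1.1304

BᵀP = [2.0000 3.7500]
S = R + BᵀPB = [3] + [8.5000] = [11.5000]
BᵀPA = [-14.2500 13.0000]
K = S⁻¹·BᵀPA = [-1.2391 1.1304]
A−BK = [-0.8804 -1.5652; -0.5217 1.7391]
AᵀP(A−BK) = [11.5924 8.6087; 8.6087 43.3043]
P' = Q + AᵀP(A−BK) = [29.8424 20.6087; 20.6087 52.3043]
tr(P') = 82.1467


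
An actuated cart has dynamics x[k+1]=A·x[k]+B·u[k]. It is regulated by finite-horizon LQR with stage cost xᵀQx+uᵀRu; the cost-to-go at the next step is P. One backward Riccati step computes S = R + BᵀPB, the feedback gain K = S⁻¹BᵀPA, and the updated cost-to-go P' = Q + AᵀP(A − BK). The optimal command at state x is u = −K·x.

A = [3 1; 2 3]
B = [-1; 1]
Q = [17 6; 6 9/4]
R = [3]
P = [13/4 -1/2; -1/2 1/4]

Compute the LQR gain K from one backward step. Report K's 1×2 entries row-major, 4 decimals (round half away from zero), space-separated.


-1.3000 -0.2000

BᵀP = [-3.7500 0.7500]
S = R + BᵀPB = [3] + [4.5000] = [7.5000]
BᵀPA = [-9.7500 -1.5000]
K = S⁻¹·BᵀPA = [-1.3000 -0.2000]
A−BK = [1.7000 0.8000; 3.3000 3.2000]
AᵀP(A−BK) = [11.5750 3.8000; 3.8000 2.2000]
P' = Q + AᵀP(A−BK) = [28.5750 9.8000; 9.8000 4.4500]
tr(P') = 33.0250


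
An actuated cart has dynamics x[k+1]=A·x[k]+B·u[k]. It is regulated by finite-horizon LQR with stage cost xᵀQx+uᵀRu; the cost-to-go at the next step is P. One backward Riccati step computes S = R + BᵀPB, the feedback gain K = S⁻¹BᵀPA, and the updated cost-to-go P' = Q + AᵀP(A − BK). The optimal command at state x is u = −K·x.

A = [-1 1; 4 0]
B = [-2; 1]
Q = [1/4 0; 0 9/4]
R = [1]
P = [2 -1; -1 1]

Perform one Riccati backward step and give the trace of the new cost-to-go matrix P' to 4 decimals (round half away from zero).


8.0714

BᵀP = [-5.0000 3.0000]
S = R + BᵀPB = [1] + [13.0000] = [14.0000]
BᵀPA = [17.0000 -5.0000]
K = S⁻¹·BᵀPA = [1.2143 -0.3571]
A−BK = [1.4286 0.2857; 2.7857 0.3571]
AᵀP(A−BK) = [5.3571 0.0714; 0.0714 0.2143]
P' = Q + AᵀP(A−BK) = [5.6071 0.0714; 0.0714 2.4643]
tr(P') = 8.0714


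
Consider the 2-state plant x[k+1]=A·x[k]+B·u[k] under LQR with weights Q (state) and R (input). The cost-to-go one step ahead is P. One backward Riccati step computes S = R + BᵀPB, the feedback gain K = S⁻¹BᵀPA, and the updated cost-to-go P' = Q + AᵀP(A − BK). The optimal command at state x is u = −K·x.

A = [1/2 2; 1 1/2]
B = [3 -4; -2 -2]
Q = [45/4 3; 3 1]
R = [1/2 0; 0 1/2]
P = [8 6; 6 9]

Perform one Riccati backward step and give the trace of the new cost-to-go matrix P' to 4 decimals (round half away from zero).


BᵀP = [12.0000 0.0000; -44.0000 -42.0000]
S = R + BᵀPB = [1/2 0; 0 1/2] + [36.0000 -48.0000; -48.0000 260.0000] = [36.5000 -48.0000; -48.0000 260.5000]
BᵀPA = [6.0000 24.0000; -64.0000 -109.0000]
K = S⁻¹·BᵀPA = [-0.2095 0.1416; -0.2843 -0.3923]
A−BK = [-0.0087 0.0059; 0.0125 -0.0015]
AᵀP(A−BK) = [0.0631 0.0409; 0.0409 0.0872]
P' = Q + AᵀP(A−BK) = [11.3131 3.0409; 3.0409 1.0872]
tr(P') = 12.4002

12.4002


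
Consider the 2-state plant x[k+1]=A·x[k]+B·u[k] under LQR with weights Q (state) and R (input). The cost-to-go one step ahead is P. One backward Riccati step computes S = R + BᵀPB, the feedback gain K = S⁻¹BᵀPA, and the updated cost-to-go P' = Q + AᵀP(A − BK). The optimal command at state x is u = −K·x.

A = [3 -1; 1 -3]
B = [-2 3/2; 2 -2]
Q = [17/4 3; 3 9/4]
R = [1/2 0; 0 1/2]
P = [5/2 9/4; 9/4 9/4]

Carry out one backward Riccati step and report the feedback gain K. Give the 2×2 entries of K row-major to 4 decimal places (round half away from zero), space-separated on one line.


BᵀP = [-0.5000 0.0000; -0.7500 -1.1250]
S = R + BᵀPB = [1/2 0; 0 1/2] + [1.0000 -0.7500; -0.7500 1.1250] = [1.5000 -0.7500; -0.7500 1.6250]
BᵀPA = [-1.5000 0.5000; -3.3750 4.1250]
K = S⁻¹·BᵀPA = [-2.6500 2.0833; -3.3000 3.5000]
A−BK = [2.6500 -2.0833; -0.3000 -0.1667]
AᵀP(A−BK) = [23.1375 -21.8125; -21.8125 20.7708]
P' = Q + AᵀP(A−BK) = [27.3875 -18.8125; -18.8125 23.0208]
tr(P') = 50.4083

-2.6500 2.0833 -3.3000 3.5000


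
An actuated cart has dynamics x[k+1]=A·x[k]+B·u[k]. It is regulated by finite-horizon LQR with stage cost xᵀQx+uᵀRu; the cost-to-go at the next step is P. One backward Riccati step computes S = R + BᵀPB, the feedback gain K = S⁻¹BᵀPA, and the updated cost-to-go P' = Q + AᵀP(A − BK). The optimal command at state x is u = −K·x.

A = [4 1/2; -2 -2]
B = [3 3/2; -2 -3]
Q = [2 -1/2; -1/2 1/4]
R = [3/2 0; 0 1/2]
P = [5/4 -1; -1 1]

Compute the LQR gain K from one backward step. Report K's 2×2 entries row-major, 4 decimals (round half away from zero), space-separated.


0.5495 0.0767 0.7281 0.4516

BᵀP = [5.7500 -5.0000; 4.8750 -4.5000]
S = R + BᵀPB = [3/2 0; 0 1/2] + [27.2500 23.6250; 23.6250 20.8125] = [28.7500 23.6250; 23.6250 21.3125]
BᵀPA = [33.0000 12.8750; 28.5000 11.4375]
K = S⁻¹·BᵀPA = [0.5495 0.0767; 0.7281 0.4516]
A−BK = [1.2593 -0.4076; 1.2833 -0.4917]
AᵀP(A−BK) = [1.1151 0.0973; 0.0973 0.1594]
P' = Q + AᵀP(A−BK) = [3.1151 -0.4027; -0.4027 0.4094]
tr(P') = 3.5245


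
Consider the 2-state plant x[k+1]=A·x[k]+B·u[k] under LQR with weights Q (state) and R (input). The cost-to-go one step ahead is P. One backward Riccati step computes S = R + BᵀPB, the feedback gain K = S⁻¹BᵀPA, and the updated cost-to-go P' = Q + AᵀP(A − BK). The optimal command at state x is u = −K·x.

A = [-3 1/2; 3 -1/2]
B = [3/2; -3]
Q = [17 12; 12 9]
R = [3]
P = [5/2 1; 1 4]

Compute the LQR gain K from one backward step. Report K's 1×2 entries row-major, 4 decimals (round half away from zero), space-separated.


BᵀP = [0.7500 -10.5000]
S = R + BᵀPB = [3] + [32.6250] = [35.6250]
BᵀPA = [-33.7500 5.6250]
K = S⁻¹·BᵀPA = [-0.9474 0.1579]
A−BK = [-1.5789 0.2632; 0.1579 -0.0263]
AᵀP(A−BK) = [8.5263 -1.4211; -1.4211 0.2368]
P' = Q + AᵀP(A−BK) = [25.5263 10.5789; 10.5789 9.2368]
tr(P') = 34.7632

-0.9474 0.1579


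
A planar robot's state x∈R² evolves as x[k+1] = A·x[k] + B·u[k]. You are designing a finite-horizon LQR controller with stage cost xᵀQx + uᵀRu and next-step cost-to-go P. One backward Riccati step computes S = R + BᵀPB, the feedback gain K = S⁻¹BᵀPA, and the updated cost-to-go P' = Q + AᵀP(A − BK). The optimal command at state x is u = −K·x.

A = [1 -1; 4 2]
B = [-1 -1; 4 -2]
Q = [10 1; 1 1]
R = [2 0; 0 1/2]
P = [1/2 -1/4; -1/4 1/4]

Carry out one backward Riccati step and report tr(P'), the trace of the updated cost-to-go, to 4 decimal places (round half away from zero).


BᵀP = [-1.5000 1.2500; 0.0000 -0.2500]
S = R + BᵀPB = [2 0; 0 1/2] + [6.5000 -1.0000; -1.0000 0.5000] = [8.5000 -1.0000; -1.0000 1.0000]
BᵀPA = [3.5000 4.0000; -1.0000 -0.5000]
K = S⁻¹·BᵀPA = [0.3333 0.4667; -0.6667 -0.0333]
A−BK = [0.6667 -0.5667; 1.3333 0.0667]
AᵀP(A−BK) = [0.6667 0.3333; 0.3333 0.6167]
P' = Q + AᵀP(A−BK) = [10.6667 1.3333; 1.3333 1.6167]
tr(P') = 12.2833

12.2833


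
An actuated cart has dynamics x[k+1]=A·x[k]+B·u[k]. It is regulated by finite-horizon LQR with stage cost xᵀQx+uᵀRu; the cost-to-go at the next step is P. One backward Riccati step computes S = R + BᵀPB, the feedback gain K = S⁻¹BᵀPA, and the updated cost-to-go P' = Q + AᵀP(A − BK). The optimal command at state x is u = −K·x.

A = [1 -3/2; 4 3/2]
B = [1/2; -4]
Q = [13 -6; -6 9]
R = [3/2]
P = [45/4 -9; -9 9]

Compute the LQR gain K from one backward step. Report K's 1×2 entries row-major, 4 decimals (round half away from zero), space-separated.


BᵀP = [41.6250 -40.5000]
S = R + BᵀPB = [3/2] + [182.8125] = [184.3125]
BᵀPA = [-120.3750 -123.1875]
K = S⁻¹·BᵀPA = [-0.6531 -0.6684]
A−BK = [1.3266 -1.1658; 1.3876 -1.1734]
AᵀP(A−BK) = [4.6328 -2.8291; -2.8291 3.7286]
P' = Q + AᵀP(A−BK) = [17.6328 -8.8291; -8.8291 12.7286]
tr(P') = 30.3614

-0.6531 -0.6684


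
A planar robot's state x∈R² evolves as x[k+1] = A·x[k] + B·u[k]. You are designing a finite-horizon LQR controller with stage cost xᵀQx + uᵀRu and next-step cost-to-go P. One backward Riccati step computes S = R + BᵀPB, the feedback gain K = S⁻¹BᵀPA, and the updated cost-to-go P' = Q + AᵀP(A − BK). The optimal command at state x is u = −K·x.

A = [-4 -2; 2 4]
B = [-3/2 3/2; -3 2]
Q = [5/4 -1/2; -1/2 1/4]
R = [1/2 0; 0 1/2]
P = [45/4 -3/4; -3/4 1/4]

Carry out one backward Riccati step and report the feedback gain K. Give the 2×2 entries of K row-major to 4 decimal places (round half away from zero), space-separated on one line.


BᵀP = [-14.6250 0.3750; 15.3750 -0.6250]
S = R + BᵀPB = [1/2 0; 0 1/2] + [20.8125 -21.1875; -21.1875 21.8125] = [21.3125 -21.1875; -21.1875 22.3125]
BᵀPA = [59.2500 30.7500; -62.7500 -33.2500]
K = S⁻¹·BᵀPA = [-0.2817 -0.6901; -3.0798 -2.1455]
A−BK = [0.1972 0.1831; 7.3146 6.2207]
AᵀP(A−BK) = [16.4319 13.2582; 13.2582 10.8826]
P' = Q + AᵀP(A−BK) = [17.6819 12.7582; 12.7582 11.1326]
tr(P') = 28.8146

-0.2817 -0.6901 -3.0798 -2.1455
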